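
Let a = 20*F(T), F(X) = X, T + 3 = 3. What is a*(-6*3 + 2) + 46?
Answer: 46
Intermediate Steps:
T = 0 (T = -3 + 3 = 0)
a = 0 (a = 20*0 = 0)
a*(-6*3 + 2) + 46 = 0*(-6*3 + 2) + 46 = 0*(-18 + 2) + 46 = 0*(-16) + 46 = 0 + 46 = 46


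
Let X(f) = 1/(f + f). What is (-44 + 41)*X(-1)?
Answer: 3/2 ≈ 1.5000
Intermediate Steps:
X(f) = 1/(2*f)
(-44 + 41)*X(-1) = (-44 + 41)*((½)/(-1)) = -3*(-1)/2 = -3*(-½) = 3/2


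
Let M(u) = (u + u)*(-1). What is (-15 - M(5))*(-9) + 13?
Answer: 58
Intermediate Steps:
M(u) = -2*u (M(u) = (2*u)*(-1) = -2*u)
(-15 - M(5))*(-9) + 13 = (-15 - (-2)*5)*(-9) + 13 = (-15 - 1*(-10))*(-9) + 13 = (-15 + 10)*(-9) + 13 = -5*(-9) + 13 = 45 + 13 = 58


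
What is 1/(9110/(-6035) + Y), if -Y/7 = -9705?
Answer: 1207/81995723 ≈ 1.4720e-5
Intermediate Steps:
Y = 67935 (Y = -7*(-9705) = 67935)
1/(9110/(-6035) + Y) = 1/(9110/(-6035) + 67935) = 1/(9110*(-1/6035) + 67935) = 1/(-1822/1207 + 67935) = 1/(81995723/1207) = 1207/81995723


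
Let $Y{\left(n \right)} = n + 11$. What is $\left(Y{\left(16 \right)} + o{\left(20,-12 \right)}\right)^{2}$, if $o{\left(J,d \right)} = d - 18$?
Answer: $9$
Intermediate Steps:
$Y{\left(n \right)} = 11 + n$
$o{\left(J,d \right)} = -18 + d$ ($o{\left(J,d \right)} = d - 18 = -18 + d$)
$\left(Y{\left(16 \right)} + o{\left(20,-12 \right)}\right)^{2} = \left(\left(11 + 16\right) - 30\right)^{2} = \left(27 - 30\right)^{2} = \left(-3\right)^{2} = 9$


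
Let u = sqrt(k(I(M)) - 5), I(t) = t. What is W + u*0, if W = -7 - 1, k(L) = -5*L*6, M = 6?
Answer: -8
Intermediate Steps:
k(L) = -30*L
W = -8
u = I*sqrt(185) (u = sqrt(-30*6 - 5) = sqrt(-180 - 5) = sqrt(-185) = I*sqrt(185) ≈ 13.601*I)
W + u*0 = -8 + (I*sqrt(185))*0 = -8 + 0 = -8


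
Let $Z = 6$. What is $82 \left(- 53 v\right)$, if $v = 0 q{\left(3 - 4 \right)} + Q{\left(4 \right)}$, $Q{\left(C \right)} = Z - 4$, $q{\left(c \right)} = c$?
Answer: $-8692$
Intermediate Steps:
$Q{\left(C \right)} = 2$ ($Q{\left(C \right)} = 6 - 4 = 2$)
$v = 2$ ($v = 0 \left(3 - 4\right) + 2 = 0 \left(-1\right) + 2 = 0 + 2 = 2$)
$82 \left(- 53 v\right) = 82 \left(\left(-53\right) 2\right) = 82 \left(-106\right) = -8692$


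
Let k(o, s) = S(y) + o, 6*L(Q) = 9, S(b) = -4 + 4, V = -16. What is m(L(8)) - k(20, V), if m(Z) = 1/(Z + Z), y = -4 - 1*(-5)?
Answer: -59/3 ≈ -19.667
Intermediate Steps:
y = 1 (y = -4 + 5 = 1)
S(b) = 0
L(Q) = 3/2 (L(Q) = (⅙)*9 = 3/2)
k(o, s) = o (k(o, s) = 0 + o = o)
m(Z) = 1/(2*Z)
m(L(8)) - k(20, V) = 1/(2*(3/2)) - 1*20 = (½)*(⅔) - 20 = ⅓ - 20 = -59/3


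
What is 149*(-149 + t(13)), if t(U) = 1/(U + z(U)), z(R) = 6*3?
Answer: -688082/31 ≈ -22196.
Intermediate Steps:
z(R) = 18
t(U) = 1/(18 + U) (t(U) = 1/(U + 18) = 1/(18 + U))
149*(-149 + t(13)) = 149*(-149 + 1/(18 + 13)) = 149*(-149 + 1/31) = 149*(-4618/31) = -688082/31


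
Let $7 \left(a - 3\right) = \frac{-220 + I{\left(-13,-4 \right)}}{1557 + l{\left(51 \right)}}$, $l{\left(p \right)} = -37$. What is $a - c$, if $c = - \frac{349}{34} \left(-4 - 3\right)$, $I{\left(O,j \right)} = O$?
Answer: $- \frac{12458081}{180880} \approx -68.875$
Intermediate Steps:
$c = \frac{2443}{34}$ ($c = \left(-349\right) \frac{1}{34} \left(-7\right) = \left(- \frac{349}{34}\right) \left(-7\right) = \frac{2443}{34} \approx 71.853$)
$a = \frac{31687}{10640}$ ($a = 3 + \frac{\left(-220 - 13\right) \frac{1}{1557 - 37}}{7} = 3 + \frac{\left(-233\right) \frac{1}{1520}}{7} = 3 + \frac{1}{7} \left(- \frac{233}{1520}\right) = 3 - \frac{233}{10640} = \frac{31687}{10640} \approx 2.9781$)
$a - c = \frac{31687}{10640} - \frac{2443}{34} = - \frac{12458081}{180880}$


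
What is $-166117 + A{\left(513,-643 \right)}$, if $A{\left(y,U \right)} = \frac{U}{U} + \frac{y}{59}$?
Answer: $- \frac{9800331}{59} \approx -1.6611 \cdot 10^{5}$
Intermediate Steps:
$A{\left(y,U \right)} = 1 + \frac{y}{59}$ ($A{\left(y,U \right)} = 1 + y \frac{1}{59} = 1 + \frac{y}{59}$)
$-166117 + A{\left(513,-643 \right)} = -166117 + \left(1 + \frac{1}{59} \cdot 513\right) = -166117 + \left(1 + \frac{513}{59}\right) = -166117 + \frac{572}{59} = - \frac{9800331}{59}$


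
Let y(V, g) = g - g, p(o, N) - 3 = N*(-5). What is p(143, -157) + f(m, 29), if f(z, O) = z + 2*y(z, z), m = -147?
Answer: 641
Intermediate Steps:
p(o, N) = 3 - 5*N (p(o, N) = 3 + N*(-5) = 3 - 5*N)
y(V, g) = 0
f(z, O) = z (f(z, O) = z + 2*0 = z + 0 = z)
p(143, -157) + f(m, 29) = (3 - 5*(-157)) - 147 = (3 + 785) - 147 = 788 - 147 = 641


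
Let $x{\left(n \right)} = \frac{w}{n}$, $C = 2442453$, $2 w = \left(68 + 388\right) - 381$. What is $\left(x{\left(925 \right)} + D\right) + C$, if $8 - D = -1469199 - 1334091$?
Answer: $\frac{388185577}{74} \approx 5.2458 \cdot 10^{6}$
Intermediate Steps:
$w = \frac{75}{2}$ ($w = \frac{\left(68 + 388\right) - 381}{2} = \frac{456 - 381}{2} = \frac{1}{2} \cdot 75 = \frac{75}{2} \approx 37.5$)
$x{\left(n \right)} = \frac{75}{2 n}$
$D = 2803298$ ($D = 8 - \left(-1469199 - 1334091\right) = 8 - -2803290 = 8 + 2803290 = 2803298$)
$\left(x{\left(925 \right)} + D\right) + C = \left(\frac{75}{2 \cdot 925} + 2803298\right) + 2442453 = \left(\frac{75}{2} \cdot \frac{1}{925} + 2803298\right) + 2442453 = \left(\frac{3}{74} + 2803298\right) + 2442453 = \frac{207444055}{74} + 2442453 = \frac{388185577}{74}$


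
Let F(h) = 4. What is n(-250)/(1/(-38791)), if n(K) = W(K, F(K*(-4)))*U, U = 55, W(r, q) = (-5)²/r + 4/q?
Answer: -3840309/2 ≈ -1.9202e+6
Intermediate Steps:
W(r, q) = 4/q + 25/r (W(r, q) = 25/r + 4/q = 4/q + 25/r)
n(K) = 55 + 1375/K (n(K) = (4/4 + 25/K)*55 = (4*(¼) + 25/K)*55 = (1 + 25/K)*55 = 55 + 1375/K)
n(-250)/(1/(-38791)) = (55 + 1375/(-250))/(1/(-38791)) = (55 + 1375*(-1/250))/(-1/38791) = (55 - 11/2)*(-38791) = (99/2)*(-38791) = -3840309/2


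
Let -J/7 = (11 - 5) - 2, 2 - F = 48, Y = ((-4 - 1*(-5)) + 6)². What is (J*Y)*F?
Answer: 63112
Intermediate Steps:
Y = 49 (Y = ((-4 + 5) + 6)² = (1 + 6)² = 7² = 49)
F = -46 (F = 2 - 1*48 = 2 - 48 = -46)
J = -28 (J = -7*((11 - 5) - 2) = -7*(6 - 2) = -7*4 = -28)
(J*Y)*F = -28*49*(-46) = -1372*(-46) = 63112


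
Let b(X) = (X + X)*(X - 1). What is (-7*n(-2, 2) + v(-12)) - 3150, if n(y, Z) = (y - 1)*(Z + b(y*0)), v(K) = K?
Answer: -3120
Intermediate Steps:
b(X) = 2*X*(-1 + X) (b(X) = (2*X)*(-1 + X) = 2*X*(-1 + X))
n(y, Z) = Z*(-1 + y) (n(y, Z) = (y - 1)*(Z + 2*(y*0)*(-1 + y*0)) = (-1 + y)*(Z + 2*0*(-1 + 0)) = (-1 + y)*(Z + 2*0*(-1)) = (-1 + y)*(Z + 0) = (-1 + y)*Z = Z*(-1 + y))
(-7*n(-2, 2) + v(-12)) - 3150 = (-14*(-1 - 2) - 12) - 3150 = (-14*(-3) - 12) - 3150 = (-7*(-6) - 12) - 3150 = (42 - 12) - 3150 = 30 - 3150 = -3120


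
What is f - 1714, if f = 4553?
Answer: 2839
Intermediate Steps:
f - 1714 = 4553 - 1714 = 2839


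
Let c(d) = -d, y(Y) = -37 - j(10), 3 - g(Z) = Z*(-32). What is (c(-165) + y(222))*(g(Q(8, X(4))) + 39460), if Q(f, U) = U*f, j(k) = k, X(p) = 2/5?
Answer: 23343586/5 ≈ 4.6687e+6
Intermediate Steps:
X(p) = 2/5 (X(p) = 2*(1/5) = 2/5)
g(Z) = 3 + 32*Z (g(Z) = 3 - Z*(-32) = 3 - (-32)*Z = 3 + 32*Z)
y(Y) = -47 (y(Y) = -37 - 1*10 = -37 - 10 = -47)
(c(-165) + y(222))*(g(Q(8, X(4))) + 39460) = (-1*(-165) - 47)*((3 + 32*((2/5)*8)) + 39460) = (165 - 47)*((3 + 32*(16/5)) + 39460) = 118*((3 + 512/5) + 39460) = 118*(527/5 + 39460) = 118*(197827/5) = 23343586/5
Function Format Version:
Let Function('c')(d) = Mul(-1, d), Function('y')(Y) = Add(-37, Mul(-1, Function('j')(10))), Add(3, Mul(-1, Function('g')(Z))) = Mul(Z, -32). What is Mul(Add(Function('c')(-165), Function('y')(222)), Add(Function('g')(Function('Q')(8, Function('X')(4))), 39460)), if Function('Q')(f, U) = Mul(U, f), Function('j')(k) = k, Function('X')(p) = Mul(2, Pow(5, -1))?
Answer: Rational(23343586, 5) ≈ 4.6687e+6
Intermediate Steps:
Function('X')(p) = Rational(2, 5) (Function('X')(p) = Mul(2, Rational(1, 5)) = Rational(2, 5))
Function('g')(Z) = Add(3, Mul(32, Z)) (Function('g')(Z) = Add(3, Mul(-1, Mul(Z, -32))) = Add(3, Mul(-1, Mul(-32, Z))) = Add(3, Mul(32, Z)))
Function('y')(Y) = -47 (Function('y')(Y) = Add(-37, Mul(-1, 10)) = Add(-37, -10) = -47)
Mul(Add(Function('c')(-165), Function('y')(222)), Add(Function('g')(Function('Q')(8, Function('X')(4))), 39460)) = Mul(Add(Mul(-1, -165), -47), Add(Add(3, Mul(32, Mul(Rational(2, 5), 8))), 39460)) = Mul(Add(165, -47), Add(Add(3, Mul(32, Rational(16, 5))), 39460)) = Mul(118, Add(Add(3, Rational(512, 5)), 39460)) = Mul(118, Add(Rational(527, 5), 39460)) = Mul(118, Rational(197827, 5)) = Rational(23343586, 5)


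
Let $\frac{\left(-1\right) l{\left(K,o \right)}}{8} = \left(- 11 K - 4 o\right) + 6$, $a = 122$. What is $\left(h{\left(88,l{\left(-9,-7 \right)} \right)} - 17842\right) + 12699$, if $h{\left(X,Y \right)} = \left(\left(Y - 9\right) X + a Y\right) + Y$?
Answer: $-230439$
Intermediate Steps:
$l{\left(K,o \right)} = -48 + 32 o + 88 K$ ($l{\left(K,o \right)} = - 8 \left(\left(- 11 K - 4 o\right) + 6\right) = - 8 \left(6 - 11 K - 4 o\right) = -48 + 32 o + 88 K$)
$h{\left(X,Y \right)} = 123 Y + X \left(-9 + Y\right)$ ($h{\left(X,Y \right)} = \left(\left(Y - 9\right) X + 122 Y\right) + Y = \left(\left(-9 + Y\right) X + 122 Y\right) + Y = \left(X \left(-9 + Y\right) + 122 Y\right) + Y = \left(122 Y + X \left(-9 + Y\right)\right) + Y = 123 Y + X \left(-9 + Y\right)$)
$\left(h{\left(88,l{\left(-9,-7 \right)} \right)} - 17842\right) + 12699 = \left(\left(\left(-9\right) 88 + 123 \left(-48 + 32 \left(-7\right) + 88 \left(-9\right)\right) + 88 \left(-48 + 32 \left(-7\right) + 88 \left(-9\right)\right)\right) - 17842\right) + 12699 = \left(\left(-792 + 123 \left(-48 - 224 - 792\right) + 88 \left(-48 - 224 - 792\right)\right) - 17842\right) + 12699 = \left(\left(-792 + 123 \left(-1064\right) + 88 \left(-1064\right)\right) - 17842\right) + 12699 = \left(\left(-792 - 130872 - 93632\right) - 17842\right) + 12699 = \left(-225296 - 17842\right) + 12699 = -243138 + 12699 = -230439$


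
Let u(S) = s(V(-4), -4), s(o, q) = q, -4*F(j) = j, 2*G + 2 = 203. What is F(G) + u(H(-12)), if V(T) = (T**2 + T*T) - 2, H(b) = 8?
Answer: -233/8 ≈ -29.125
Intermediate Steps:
G = 201/2 (G = -1 + (1/2)*203 = -1 + 203/2 = 201/2 ≈ 100.50)
V(T) = -2 + 2*T**2 (V(T) = (T**2 + T**2) - 2 = 2*T**2 - 2 = -2 + 2*T**2)
F(j) = -j/4
u(S) = -4
F(G) + u(H(-12)) = -1/4*201/2 - 4 = -201/8 - 4 = -233/8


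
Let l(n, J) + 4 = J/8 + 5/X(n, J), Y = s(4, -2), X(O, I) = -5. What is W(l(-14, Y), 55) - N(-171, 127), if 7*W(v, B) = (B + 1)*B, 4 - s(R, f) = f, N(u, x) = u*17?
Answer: 3347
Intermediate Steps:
N(u, x) = 17*u
s(R, f) = 4 - f
Y = 6 (Y = 4 - 1*(-2) = 4 + 2 = 6)
l(n, J) = -5 + J/8 (l(n, J) = -4 + (J/8 + 5/(-5)) = -4 + (J*(⅛) + 5*(-⅕)) = -4 + (J/8 - 1) = -4 + (-1 + J/8) = -5 + J/8)
W(v, B) = B*(1 + B)/7 (W(v, B) = ((B + 1)*B)/7 = ((1 + B)*B)/7 = (B*(1 + B))/7 = B*(1 + B)/7)
W(l(-14, Y), 55) - N(-171, 127) = (⅐)*55*(1 + 55) - 17*(-171) = (⅐)*55*56 - 1*(-2907) = 440 + 2907 = 3347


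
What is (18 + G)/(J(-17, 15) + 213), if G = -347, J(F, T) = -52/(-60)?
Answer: -4935/3208 ≈ -1.5383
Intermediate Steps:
J(F, T) = 13/15 (J(F, T) = -52*(-1/60) = 13/15)
(18 + G)/(J(-17, 15) + 213) = (18 - 347)/(13/15 + 213) = -329/3208/15 = -329*15/3208 = -4935/3208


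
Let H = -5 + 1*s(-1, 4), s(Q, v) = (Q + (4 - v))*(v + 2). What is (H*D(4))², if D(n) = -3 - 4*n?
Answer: 43681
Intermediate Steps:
s(Q, v) = (2 + v)*(4 + Q - v) (s(Q, v) = (4 + Q - v)*(2 + v) = (2 + v)*(4 + Q - v))
H = -11 (H = -5 + 1*(8 - 1*4² + 2*(-1) + 2*4 - 1*4) = -5 + 1*(8 - 1*16 - 2 + 8 - 4) = -5 + 1*(8 - 16 - 2 + 8 - 4) = -5 + 1*(-6) = -5 - 6 = -11)
(H*D(4))² = (-11*(-3 - 4*4))² = (-11*(-3 - 16))² = (-11*(-19))² = 209² = 43681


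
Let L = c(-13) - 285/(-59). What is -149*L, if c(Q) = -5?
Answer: 1490/59 ≈ 25.254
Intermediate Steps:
L = -10/59 (L = -5 - 285/(-59) = -5 - 285*(-1)/59 = -5 - 1*(-285/59) = -5 + 285/59 = -10/59 ≈ -0.16949)
-149*L = -149*(-10/59) = 1490/59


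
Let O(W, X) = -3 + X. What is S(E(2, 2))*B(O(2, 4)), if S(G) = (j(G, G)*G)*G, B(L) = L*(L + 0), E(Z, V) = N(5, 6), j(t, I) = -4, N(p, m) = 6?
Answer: -144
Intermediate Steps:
E(Z, V) = 6
B(L) = L**2 (B(L) = L*L = L**2)
S(G) = -4*G**2 (S(G) = (-4*G)*G = -4*G**2)
S(E(2, 2))*B(O(2, 4)) = (-4*6**2)*(-3 + 4)**2 = -4*36*1**2 = -144*1 = -144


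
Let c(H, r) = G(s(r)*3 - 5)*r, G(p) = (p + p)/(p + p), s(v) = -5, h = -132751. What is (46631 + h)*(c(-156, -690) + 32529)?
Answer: -2741974680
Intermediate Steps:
G(p) = 1 (G(p) = (2*p)/((2*p)) = (2*p)*(1/(2*p)) = 1)
c(H, r) = r (c(H, r) = 1*r = r)
(46631 + h)*(c(-156, -690) + 32529) = (46631 - 132751)*(-690 + 32529) = -86120*31839 = -2741974680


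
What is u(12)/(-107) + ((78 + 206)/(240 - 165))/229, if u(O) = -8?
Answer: 167788/1837725 ≈ 0.091302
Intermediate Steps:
u(12)/(-107) + ((78 + 206)/(240 - 165))/229 = -8/(-107) + ((78 + 206)/(240 - 165))/229 = -8*(-1/107) + (284/75)*(1/229) = 8/107 + (284*(1/75))*(1/229) = 8/107 + (284/75)*(1/229) = 8/107 + 284/17175 = 167788/1837725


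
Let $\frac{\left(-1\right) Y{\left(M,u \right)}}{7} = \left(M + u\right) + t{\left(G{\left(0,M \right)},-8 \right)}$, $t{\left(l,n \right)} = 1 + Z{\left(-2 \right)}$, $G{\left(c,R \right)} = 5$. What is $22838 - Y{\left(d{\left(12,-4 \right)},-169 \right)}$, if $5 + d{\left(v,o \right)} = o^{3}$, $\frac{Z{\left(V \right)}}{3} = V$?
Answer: $21137$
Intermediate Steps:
$Z{\left(V \right)} = 3 V$
$t{\left(l,n \right)} = -5$ ($t{\left(l,n \right)} = 1 + 3 \left(-2\right) = 1 - 6 = -5$)
$d{\left(v,o \right)} = -5 + o^{3}$
$Y{\left(M,u \right)} = 35 - 7 M - 7 u$ ($Y{\left(M,u \right)} = - 7 \left(\left(M + u\right) - 5\right) = - 7 \left(-5 + M + u\right) = 35 - 7 M - 7 u$)
$22838 - Y{\left(d{\left(12,-4 \right)},-169 \right)} = 22838 - \left(35 - 7 \left(-5 + \left(-4\right)^{3}\right) - -1183\right) = 22838 - \left(35 - 7 \left(-5 - 64\right) + 1183\right) = 22838 - \left(35 - -483 + 1183\right) = 22838 - \left(35 + 483 + 1183\right) = 22838 - 1701 = 21137$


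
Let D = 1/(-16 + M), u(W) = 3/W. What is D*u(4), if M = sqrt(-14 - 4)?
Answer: -6/137 - 9*I*sqrt(2)/1096 ≈ -0.043796 - 0.011613*I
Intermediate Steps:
M = 3*I*sqrt(2) (M = sqrt(-18) = 3*I*sqrt(2) ≈ 4.2426*I)
D = 1/(-16 + 3*I*sqrt(2)) ≈ -0.058394 - 0.015484*I
D*u(4) = (-8/137 - 3*I*sqrt(2)/274)*(3/4) = -6/137 - 9*I*sqrt(2)/1096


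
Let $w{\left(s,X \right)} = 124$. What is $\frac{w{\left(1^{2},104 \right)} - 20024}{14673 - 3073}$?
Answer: $- \frac{199}{116} \approx -1.7155$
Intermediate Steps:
$\frac{w{\left(1^{2},104 \right)} - 20024}{14673 - 3073} = \frac{124 - 20024}{14673 - 3073} = - \frac{19900}{11600} = \left(-19900\right) \frac{1}{11600} = - \frac{199}{116}$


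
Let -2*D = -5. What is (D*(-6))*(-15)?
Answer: 225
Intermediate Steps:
D = 5/2 (D = -1/2*(-5) = 5/2 ≈ 2.5000)
(D*(-6))*(-15) = ((5/2)*(-6))*(-15) = -15*(-15) = 225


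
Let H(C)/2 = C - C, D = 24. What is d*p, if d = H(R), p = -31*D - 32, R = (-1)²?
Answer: 0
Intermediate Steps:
R = 1
p = -776 (p = -31*24 - 32 = -744 - 32 = -776)
H(C) = 0 (H(C) = 2*(C - C) = 2*0 = 0)
d = 0
d*p = 0*(-776) = 0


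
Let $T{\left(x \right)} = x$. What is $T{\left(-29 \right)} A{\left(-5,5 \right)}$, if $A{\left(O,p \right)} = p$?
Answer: $-145$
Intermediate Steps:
$T{\left(-29 \right)} A{\left(-5,5 \right)} = \left(-29\right) 5 = -145$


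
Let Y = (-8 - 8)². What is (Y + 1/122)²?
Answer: 975500289/14884 ≈ 65540.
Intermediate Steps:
Y = 256 (Y = (-16)² = 256)
(Y + 1/122)² = (256 + 1/122)² = (31233/122)² = 975500289/14884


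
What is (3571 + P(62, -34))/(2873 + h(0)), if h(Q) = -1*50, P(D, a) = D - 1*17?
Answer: 3616/2823 ≈ 1.2809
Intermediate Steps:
P(D, a) = -17 + D (P(D, a) = D - 17 = -17 + D)
h(Q) = -50
(3571 + P(62, -34))/(2873 + h(0)) = (3571 + (-17 + 62))/(2873 - 50) = (3571 + 45)/2823 = 3616*(1/2823) = 3616/2823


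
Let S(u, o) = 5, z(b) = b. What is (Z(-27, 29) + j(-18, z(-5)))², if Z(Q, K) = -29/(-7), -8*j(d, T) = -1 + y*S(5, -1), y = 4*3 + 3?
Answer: 20449/784 ≈ 26.083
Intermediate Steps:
y = 15 (y = 12 + 3 = 15)
j(d, T) = -37/4 (j(d, T) = -(-1 + 15*5)/8 = -(-1 + 75)/8 = -⅛*74 = -37/4)
Z(Q, K) = 29/7 (Z(Q, K) = -29*(-⅐) = 29/7)
(Z(-27, 29) + j(-18, z(-5)))² = (29/7 - 37/4)² = (-143/28)² = 20449/784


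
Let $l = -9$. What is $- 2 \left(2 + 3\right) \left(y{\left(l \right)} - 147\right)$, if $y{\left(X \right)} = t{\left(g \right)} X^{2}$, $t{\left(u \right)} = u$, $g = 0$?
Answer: $1470$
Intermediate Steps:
$y{\left(X \right)} = 0$ ($y{\left(X \right)} = 0 X^{2} = 0$)
$- 2 \left(2 + 3\right) \left(y{\left(l \right)} - 147\right) = - 2 \left(2 + 3\right) \left(0 - 147\right) = \left(-2\right) 5 \left(-147\right) = \left(-10\right) \left(-147\right) = 1470$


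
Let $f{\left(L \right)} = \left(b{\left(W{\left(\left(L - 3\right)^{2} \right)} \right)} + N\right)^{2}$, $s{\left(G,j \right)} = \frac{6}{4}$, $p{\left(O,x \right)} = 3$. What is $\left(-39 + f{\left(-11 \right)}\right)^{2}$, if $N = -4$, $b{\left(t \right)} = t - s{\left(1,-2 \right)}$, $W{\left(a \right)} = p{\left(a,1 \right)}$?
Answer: $\frac{17161}{16} \approx 1072.6$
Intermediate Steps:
$s{\left(G,j \right)} = \frac{3}{2}$ ($s{\left(G,j \right)} = 6 \cdot \frac{1}{4} = \frac{3}{2}$)
$W{\left(a \right)} = 3$
$b{\left(t \right)} = - \frac{3}{2} + t$ ($b{\left(t \right)} = t - \frac{3}{2} = - \frac{3}{2} + t$)
$f{\left(L \right)} = \frac{25}{4}$ ($f{\left(L \right)} = \left(\left(- \frac{3}{2} + 3\right) - 4\right)^{2} = \left(\frac{3}{2} - 4\right)^{2} = \left(- \frac{5}{2}\right)^{2} = \frac{25}{4}$)
$\left(-39 + f{\left(-11 \right)}\right)^{2} = \left(-39 + \frac{25}{4}\right)^{2} = \left(- \frac{131}{4}\right)^{2} = \frac{17161}{16}$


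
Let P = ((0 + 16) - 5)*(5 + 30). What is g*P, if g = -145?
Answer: -55825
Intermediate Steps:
P = 385 (P = (16 - 5)*35 = 11*35 = 385)
g*P = -145*385 = -55825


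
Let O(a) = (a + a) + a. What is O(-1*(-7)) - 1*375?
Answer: -354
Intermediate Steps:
O(a) = 3*a (O(a) = 2*a + a = 3*a)
O(-1*(-7)) - 1*375 = 3*(-1*(-7)) - 1*375 = 3*7 - 375 = 21 - 375 = -354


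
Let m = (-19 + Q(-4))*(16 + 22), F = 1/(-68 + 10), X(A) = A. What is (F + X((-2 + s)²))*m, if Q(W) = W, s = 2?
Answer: 437/29 ≈ 15.069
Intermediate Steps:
F = -1/58 (F = 1/(-58) = -1/58 ≈ -0.017241)
m = -874 (m = (-19 - 4)*(16 + 22) = -23*38 = -874)
(F + X((-2 + s)²))*m = (-1/58 + (-2 + 2)²)*(-874) = (-1/58 + 0²)*(-874) = (-1/58 + 0)*(-874) = -1/58*(-874) = 437/29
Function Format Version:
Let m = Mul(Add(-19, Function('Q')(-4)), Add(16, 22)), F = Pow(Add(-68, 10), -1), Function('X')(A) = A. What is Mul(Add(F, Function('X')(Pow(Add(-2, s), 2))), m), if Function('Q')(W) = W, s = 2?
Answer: Rational(437, 29) ≈ 15.069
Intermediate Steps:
F = Rational(-1, 58) (F = Pow(-58, -1) = Rational(-1, 58) ≈ -0.017241)
m = -874 (m = Mul(Add(-19, -4), Add(16, 22)) = Mul(-23, 38) = -874)
Mul(Add(F, Function('X')(Pow(Add(-2, s), 2))), m) = Mul(Add(Rational(-1, 58), Pow(Add(-2, 2), 2)), -874) = Mul(Add(Rational(-1, 58), Pow(0, 2)), -874) = Mul(Add(Rational(-1, 58), 0), -874) = Mul(Rational(-1, 58), -874) = Rational(437, 29)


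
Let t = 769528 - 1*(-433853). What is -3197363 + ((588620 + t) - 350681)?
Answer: -1756043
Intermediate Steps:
t = 1203381 (t = 769528 + 433853 = 1203381)
-3197363 + ((588620 + t) - 350681) = -3197363 + ((588620 + 1203381) - 350681) = -3197363 + (1792001 - 350681) = -3197363 + 1441320 = -1756043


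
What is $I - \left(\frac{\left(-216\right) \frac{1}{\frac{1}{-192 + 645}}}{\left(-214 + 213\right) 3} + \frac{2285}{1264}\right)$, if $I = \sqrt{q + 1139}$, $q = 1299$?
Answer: $- \frac{41228909}{1264} + \sqrt{2438} \approx -32568.0$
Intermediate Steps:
$I = \sqrt{2438}$ ($I = \sqrt{1299 + 1139} = \sqrt{2438} \approx 49.376$)
$I - \left(\frac{\left(-216\right) \frac{1}{\frac{1}{-192 + 645}}}{\left(-214 + 213\right) 3} + \frac{2285}{1264}\right) = \sqrt{2438} - \left(\frac{\left(-216\right) \frac{1}{\frac{1}{-192 + 645}}}{\left(-214 + 213\right) 3} + \frac{2285}{1264}\right) = \sqrt{2438} - \left(\frac{\left(-216\right) \frac{1}{\frac{1}{453}}}{\left(-1\right) 3} + 2285 \cdot \frac{1}{1264}\right) = \sqrt{2438} - \left(\frac{\left(-216\right) \frac{1}{\frac{1}{453}}}{-3} + \frac{2285}{1264}\right) = \sqrt{2438} - \left(\left(-216\right) 453 \left(- \frac{1}{3}\right) + \frac{2285}{1264}\right) = \sqrt{2438} - \left(\left(-97848\right) \left(- \frac{1}{3}\right) + \frac{2285}{1264}\right) = \sqrt{2438} - \left(32616 + \frac{2285}{1264}\right) = \sqrt{2438} - \frac{41228909}{1264} = - \frac{41228909}{1264} + \sqrt{2438}$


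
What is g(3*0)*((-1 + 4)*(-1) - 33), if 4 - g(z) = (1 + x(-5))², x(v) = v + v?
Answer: 2772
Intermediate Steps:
x(v) = 2*v
g(z) = -77 (g(z) = 4 - (1 + 2*(-5))² = 4 - (1 - 10)² = 4 - 1*(-9)² = 4 - 1*81 = 4 - 81 = -77)
g(3*0)*((-1 + 4)*(-1) - 33) = -77*((-1 + 4)*(-1) - 33) = -77*(3*(-1) - 33) = -77*(-3 - 33) = -77*(-36) = 2772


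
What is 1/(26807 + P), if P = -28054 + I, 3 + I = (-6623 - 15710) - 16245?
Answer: -1/39828 ≈ -2.5108e-5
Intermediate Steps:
I = -38581 (I = -3 + ((-6623 - 15710) - 16245) = -3 + (-22333 - 16245) = -3 - 38578 = -38581)
P = -66635 (P = -28054 - 38581 = -66635)
1/(26807 + P) = 1/(26807 - 66635) = 1/(-39828) = -1/39828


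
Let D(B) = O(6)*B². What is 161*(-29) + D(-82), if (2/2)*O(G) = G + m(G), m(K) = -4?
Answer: 8779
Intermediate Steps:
O(G) = -4 + G (O(G) = G - 4 = -4 + G)
D(B) = 2*B² (D(B) = (-4 + 6)*B² = 2*B²)
161*(-29) + D(-82) = 161*(-29) + 2*(-82)² = -4669 + 2*6724 = -4669 + 13448 = 8779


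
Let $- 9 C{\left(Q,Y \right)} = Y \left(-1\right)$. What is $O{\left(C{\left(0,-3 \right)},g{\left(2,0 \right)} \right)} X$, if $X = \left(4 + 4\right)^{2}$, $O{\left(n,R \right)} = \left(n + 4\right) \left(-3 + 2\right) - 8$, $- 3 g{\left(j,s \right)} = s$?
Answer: $- \frac{2240}{3} \approx -746.67$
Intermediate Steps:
$g{\left(j,s \right)} = - \frac{s}{3}$
$C{\left(Q,Y \right)} = \frac{Y}{9}$ ($C{\left(Q,Y \right)} = - \frac{Y \left(-1\right)}{9} = - \frac{\left(-1\right) Y}{9} = \frac{Y}{9}$)
$O{\left(n,R \right)} = -12 - n$ ($O{\left(n,R \right)} = \left(4 + n\right) \left(-1\right) - 8 = \left(-4 - n\right) - 8 = -12 - n$)
$X = 64$ ($X = 8^{2} = 64$)
$O{\left(C{\left(0,-3 \right)},g{\left(2,0 \right)} \right)} X = \left(-12 - \frac{1}{9} \left(-3\right)\right) 64 = \left(-12 - - \frac{1}{3}\right) 64 = \left(-12 + \frac{1}{3}\right) 64 = \left(- \frac{35}{3}\right) 64 = - \frac{2240}{3}$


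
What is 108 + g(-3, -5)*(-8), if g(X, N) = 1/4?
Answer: 106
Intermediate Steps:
g(X, N) = 1/4
108 + g(-3, -5)*(-8) = 108 + (1/4)*(-8) = 108 - 2 = 106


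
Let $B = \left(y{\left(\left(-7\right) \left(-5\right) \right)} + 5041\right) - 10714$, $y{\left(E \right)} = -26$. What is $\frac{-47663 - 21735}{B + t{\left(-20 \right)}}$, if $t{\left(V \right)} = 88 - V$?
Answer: $\frac{69398}{5591} \approx 12.412$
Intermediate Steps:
$B = -5699$ ($B = \left(-26 + 5041\right) - 10714 = 5015 - 10714 = -5699$)
$\frac{-47663 - 21735}{B + t{\left(-20 \right)}} = \frac{-47663 - 21735}{-5699 + \left(88 - -20\right)} = - \frac{69398}{-5699 + \left(88 + 20\right)} = - \frac{69398}{-5699 + 108} = - \frac{69398}{-5591} = \left(-69398\right) \left(- \frac{1}{5591}\right) = \frac{69398}{5591}$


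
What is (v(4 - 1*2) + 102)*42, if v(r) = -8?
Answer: 3948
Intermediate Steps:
(v(4 - 1*2) + 102)*42 = (-8 + 102)*42 = 94*42 = 3948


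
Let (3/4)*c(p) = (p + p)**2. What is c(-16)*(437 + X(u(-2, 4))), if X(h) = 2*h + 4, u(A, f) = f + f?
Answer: 1871872/3 ≈ 6.2396e+5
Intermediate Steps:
c(p) = 16*p**2/3 (c(p) = 4*(p + p)**2/3 = 4*(2*p)**2/3 = 4*(4*p**2)/3 = 16*p**2/3)
u(A, f) = 2*f
X(h) = 4 + 2*h
c(-16)*(437 + X(u(-2, 4))) = ((16/3)*(-16)**2)*(437 + (4 + 2*(2*4))) = ((16/3)*256)*(437 + (4 + 2*8)) = 4096*(437 + (4 + 16))/3 = 4096*(437 + 20)/3 = (4096/3)*457 = 1871872/3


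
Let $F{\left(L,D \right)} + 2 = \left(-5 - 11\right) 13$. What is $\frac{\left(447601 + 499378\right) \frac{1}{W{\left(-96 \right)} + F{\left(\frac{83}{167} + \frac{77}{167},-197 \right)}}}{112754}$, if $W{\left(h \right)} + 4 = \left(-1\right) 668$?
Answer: $- \frac{946979}{99449028} \approx -0.0095223$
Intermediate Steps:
$W{\left(h \right)} = -672$ ($W{\left(h \right)} = -4 - 668 = -672$)
$F{\left(L,D \right)} = -210$ ($F{\left(L,D \right)} = -2 + \left(-5 - 11\right) 13 = -2 - 208 = -210$)
$\frac{\left(447601 + 499378\right) \frac{1}{W{\left(-96 \right)} + F{\left(\frac{83}{167} + \frac{77}{167},-197 \right)}}}{112754} = \frac{\left(447601 + 499378\right) \frac{1}{-672 - 210}}{112754} = \frac{946979}{-882} \cdot \frac{1}{112754} = 946979 \left(- \frac{1}{882}\right) \frac{1}{112754} = \left(- \frac{946979}{882}\right) \frac{1}{112754} = - \frac{946979}{99449028}$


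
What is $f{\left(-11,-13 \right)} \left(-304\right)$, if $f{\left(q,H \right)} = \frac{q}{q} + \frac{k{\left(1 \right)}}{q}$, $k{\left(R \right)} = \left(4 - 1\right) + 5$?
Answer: $- \frac{912}{11} \approx -82.909$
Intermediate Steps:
$k{\left(R \right)} = 8$ ($k{\left(R \right)} = 3 + 5 = 8$)
$f{\left(q,H \right)} = 1 + \frac{8}{q}$ ($f{\left(q,H \right)} = \frac{q}{q} + \frac{8}{q} = 1 + \frac{8}{q}$)
$f{\left(-11,-13 \right)} \left(-304\right) = \frac{8 - 11}{-11} \left(-304\right) = \left(- \frac{1}{11}\right) \left(-3\right) \left(-304\right) = \frac{3}{11} \left(-304\right) = - \frac{912}{11}$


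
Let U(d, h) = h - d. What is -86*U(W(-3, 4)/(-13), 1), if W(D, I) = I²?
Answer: -2494/13 ≈ -191.85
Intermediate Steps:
-86*U(W(-3, 4)/(-13), 1) = -86*(1 - 4²/(-13)) = -86*(1 - 16*(-1)/13) = -86*(1 - 1*(-16/13)) = -86*(1 + 16/13) = -86*29/13 = -2494/13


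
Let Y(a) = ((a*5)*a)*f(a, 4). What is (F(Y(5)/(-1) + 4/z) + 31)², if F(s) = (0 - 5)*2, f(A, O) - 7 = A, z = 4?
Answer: 441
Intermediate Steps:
f(A, O) = 7 + A
Y(a) = 5*a²*(7 + a) (Y(a) = ((a*5)*a)*(7 + a) = ((5*a)*a)*(7 + a) = (5*a²)*(7 + a) = 5*a²*(7 + a))
F(s) = -10 (F(s) = -5*2 = -10)
(F(Y(5)/(-1) + 4/z) + 31)² = (-10 + 31)² = 21² = 441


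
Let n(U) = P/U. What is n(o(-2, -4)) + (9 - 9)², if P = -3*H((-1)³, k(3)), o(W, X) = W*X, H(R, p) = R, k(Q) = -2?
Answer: 3/8 ≈ 0.37500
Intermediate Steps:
P = 3 (P = -3*(-1)³ = -3*(-1) = 3)
n(U) = 3/U
n(o(-2, -4)) + (9 - 9)² = 3/((-2*(-4))) + (9 - 9)² = 3/8 + 0² = 3*(⅛) + 0 = 3/8 + 0 = 3/8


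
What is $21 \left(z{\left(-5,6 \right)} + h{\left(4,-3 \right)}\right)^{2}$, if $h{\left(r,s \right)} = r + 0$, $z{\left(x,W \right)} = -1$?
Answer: $189$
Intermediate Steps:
$h{\left(r,s \right)} = r$
$21 \left(z{\left(-5,6 \right)} + h{\left(4,-3 \right)}\right)^{2} = 21 \left(-1 + 4\right)^{2} = 21 \cdot 3^{2} = 21 \cdot 9 = 189$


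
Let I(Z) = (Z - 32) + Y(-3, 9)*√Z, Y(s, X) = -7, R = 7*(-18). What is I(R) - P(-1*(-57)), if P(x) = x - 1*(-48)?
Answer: -263 - 21*I*√14 ≈ -263.0 - 78.575*I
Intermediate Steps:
R = -126
P(x) = 48 + x (P(x) = x + 48 = 48 + x)
I(Z) = -32 + Z - 7*√Z (I(Z) = (Z - 32) - 7*√Z = (-32 + Z) - 7*√Z = -32 + Z - 7*√Z)
I(R) - P(-1*(-57)) = (-32 - 126 - 21*I*√14) - (48 - 1*(-57)) = (-32 - 126 - 21*I*√14) - (48 + 57) = (-32 - 126 - 21*I*√14) - 1*105 = (-158 - 21*I*√14) - 105 = -263 - 21*I*√14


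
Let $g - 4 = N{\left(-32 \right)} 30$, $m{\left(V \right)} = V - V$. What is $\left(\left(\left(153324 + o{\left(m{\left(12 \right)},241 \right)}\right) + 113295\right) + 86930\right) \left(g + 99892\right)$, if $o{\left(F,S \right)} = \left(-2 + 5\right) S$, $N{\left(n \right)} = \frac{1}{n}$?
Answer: $35390023582$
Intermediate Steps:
$m{\left(V \right)} = 0$
$g = \frac{49}{16}$ ($g = 4 + \frac{1}{-32} \cdot 30 = 4 - \frac{15}{16} = \frac{49}{16} \approx 3.0625$)
$o{\left(F,S \right)} = 3 S$
$\left(\left(\left(153324 + o{\left(m{\left(12 \right)},241 \right)}\right) + 113295\right) + 86930\right) \left(g + 99892\right) = \left(\left(\left(153324 + 3 \cdot 241\right) + 113295\right) + 86930\right) \left(\frac{49}{16} + 99892\right) = \left(\left(\left(153324 + 723\right) + 113295\right) + 86930\right) \frac{1598321}{16} = \left(\left(154047 + 113295\right) + 86930\right) \frac{1598321}{16} = \left(267342 + 86930\right) \frac{1598321}{16} = 354272 \cdot \frac{1598321}{16} = 35390023582$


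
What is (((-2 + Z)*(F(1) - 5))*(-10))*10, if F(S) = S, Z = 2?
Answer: 0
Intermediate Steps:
(((-2 + Z)*(F(1) - 5))*(-10))*10 = (((-2 + 2)*(1 - 5))*(-10))*10 = ((0*(-4))*(-10))*10 = (0*(-10))*10 = 0*10 = 0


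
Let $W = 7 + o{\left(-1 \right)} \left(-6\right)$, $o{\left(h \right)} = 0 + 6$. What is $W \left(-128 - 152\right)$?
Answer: $8120$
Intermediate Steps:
$o{\left(h \right)} = 6$
$W = -29$ ($W = 7 + 6 \left(-6\right) = 7 - 36 = -29$)
$W \left(-128 - 152\right) = - 29 \left(-128 - 152\right) = \left(-29\right) \left(-280\right) = 8120$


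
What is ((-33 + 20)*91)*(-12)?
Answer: 14196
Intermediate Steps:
((-33 + 20)*91)*(-12) = -13*91*(-12) = -1183*(-12) = 14196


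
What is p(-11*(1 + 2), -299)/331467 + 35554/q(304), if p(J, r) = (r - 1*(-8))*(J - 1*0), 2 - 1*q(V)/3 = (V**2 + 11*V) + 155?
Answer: -3007273367/31791994371 ≈ -0.094592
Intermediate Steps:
q(V) = -459 - 33*V - 3*V**2 (q(V) = 6 - 3*((V**2 + 11*V) + 155) = 6 - 3*(155 + V**2 + 11*V) = 6 + (-465 - 33*V - 3*V**2) = -459 - 33*V - 3*V**2)
p(J, r) = J*(8 + r) (p(J, r) = (r + 8)*(J + 0) = (8 + r)*J = J*(8 + r))
p(-11*(1 + 2), -299)/331467 + 35554/q(304) = ((-11*(1 + 2))*(8 - 299))/331467 + 35554/(-459 - 33*304 - 3*304**2) = (-11*3*(-291))*(1/331467) + 35554/(-459 - 10032 - 3*92416) = -33*(-291)*(1/331467) + 35554/(-459 - 10032 - 277248) = 9603*(1/331467) + 35554/(-287739) = 3201/110489 + 35554*(-1/287739) = 3201/110489 - 35554/287739 = -3007273367/31791994371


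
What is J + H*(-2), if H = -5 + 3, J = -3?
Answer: 1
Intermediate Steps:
H = -2
J + H*(-2) = -3 - 2*(-2) = -3 + 4 = 1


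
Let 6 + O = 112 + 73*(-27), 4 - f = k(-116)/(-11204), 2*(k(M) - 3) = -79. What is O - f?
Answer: -41880479/22408 ≈ -1869.0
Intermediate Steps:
k(M) = -73/2 (k(M) = 3 + (1/2)*(-79) = 3 - 79/2 = -73/2)
f = 89559/22408 (f = 4 - (-73)/(2*(-11204)) = 4 - (-73)*(-1)/(2*11204) = 4 - 1*73/22408 = 4 - 73/22408 = 89559/22408 ≈ 3.9967)
O = -1865 (O = -6 + (112 + 73*(-27)) = -6 + (112 - 1971) = -6 - 1859 = -1865)
O - f = -1865 - 1*89559/22408 = -1865 - 89559/22408 = -41880479/22408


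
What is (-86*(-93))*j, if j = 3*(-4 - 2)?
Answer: -143964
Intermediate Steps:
j = -18 (j = 3*(-6) = -18)
(-86*(-93))*j = -86*(-93)*(-18) = 7998*(-18) = -143964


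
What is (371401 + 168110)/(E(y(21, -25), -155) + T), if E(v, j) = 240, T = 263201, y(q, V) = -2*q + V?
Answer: 539511/263441 ≈ 2.0479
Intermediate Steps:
y(q, V) = V - 2*q
(371401 + 168110)/(E(y(21, -25), -155) + T) = (371401 + 168110)/(240 + 263201) = 539511/263441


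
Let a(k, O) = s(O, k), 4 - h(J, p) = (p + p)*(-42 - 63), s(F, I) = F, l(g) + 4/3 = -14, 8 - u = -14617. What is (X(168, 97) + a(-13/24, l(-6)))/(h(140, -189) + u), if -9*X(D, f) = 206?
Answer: 344/225549 ≈ 0.0015252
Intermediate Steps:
u = 14625 (u = 8 - 1*(-14617) = 8 + 14617 = 14625)
X(D, f) = -206/9 (X(D, f) = -⅑*206 = -206/9)
l(g) = -46/3 (l(g) = -4/3 - 14 = -46/3)
h(J, p) = 4 + 210*p (h(J, p) = 4 - (p + p)*(-42 - 63) = 4 - 2*p*(-105) = 4 - (-210)*p = 4 + 210*p)
a(k, O) = O
(X(168, 97) + a(-13/24, l(-6)))/(h(140, -189) + u) = (-206/9 - 46/3)/((4 + 210*(-189)) + 14625) = -344/(9*((4 - 39690) + 14625)) = -344/(9*(-39686 + 14625)) = -344/9/(-25061) = -344/9*(-1/25061) = 344/225549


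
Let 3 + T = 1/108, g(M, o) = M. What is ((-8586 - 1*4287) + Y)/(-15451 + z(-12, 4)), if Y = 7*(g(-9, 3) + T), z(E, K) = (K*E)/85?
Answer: 118944665/141845364 ≈ 0.83855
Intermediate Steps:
z(E, K) = E*K/85 (z(E, K) = (E*K)*(1/85) = E*K/85)
T = -323/108 (T = -3 + 1/108 = -323/108 ≈ -2.9907)
Y = -9065/108 (Y = 7*(-9 - 323/108) = 7*(-1295/108) = -9065/108 ≈ -83.935)
((-8586 - 1*4287) + Y)/(-15451 + z(-12, 4)) = ((-8586 - 1*4287) - 9065/108)/(-15451 + (1/85)*(-12)*4) = ((-8586 - 4287) - 9065/108)/(-15451 - 48/85) = (-12873 - 9065/108)/(-1313383/85) = -1399349/108*(-85/1313383) = 118944665/141845364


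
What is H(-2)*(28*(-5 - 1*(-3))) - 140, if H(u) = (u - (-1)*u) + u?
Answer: 196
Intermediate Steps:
H(u) = 3*u (H(u) = (u + u) + u = 2*u + u = 3*u)
H(-2)*(28*(-5 - 1*(-3))) - 140 = (3*(-2))*(28*(-5 - 1*(-3))) - 140 = -168*(-5 + 3) - 140 = -168*(-2) - 140 = -6*(-56) - 140 = 336 - 140 = 196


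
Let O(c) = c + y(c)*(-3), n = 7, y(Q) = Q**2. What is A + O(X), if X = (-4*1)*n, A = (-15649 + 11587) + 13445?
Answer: 7003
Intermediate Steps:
A = 9383 (A = -4062 + 13445 = 9383)
X = -28 (X = -4*1*7 = -4*7 = -28)
O(c) = c - 3*c**2 (O(c) = c + c**2*(-3) = c - 3*c**2)
A + O(X) = 9383 - 28*(1 - 3*(-28)) = 9383 - 28*(1 + 84) = 9383 - 28*85 = 9383 - 2380 = 7003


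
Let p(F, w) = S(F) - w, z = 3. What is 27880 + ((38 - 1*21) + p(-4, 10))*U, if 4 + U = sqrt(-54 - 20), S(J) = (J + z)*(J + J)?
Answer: 27820 + 15*I*sqrt(74) ≈ 27820.0 + 129.03*I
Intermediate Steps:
S(J) = 2*J*(3 + J) (S(J) = (J + 3)*(J + J) = (3 + J)*(2*J) = 2*J*(3 + J))
p(F, w) = -w + 2*F*(3 + F) (p(F, w) = 2*F*(3 + F) - w = -w + 2*F*(3 + F))
U = -4 + I*sqrt(74) (U = -4 + sqrt(-54 - 20) = -4 + sqrt(-74) = -4 + I*sqrt(74) ≈ -4.0 + 8.6023*I)
27880 + ((38 - 1*21) + p(-4, 10))*U = 27880 + ((38 - 1*21) + (-1*10 + 2*(-4)*(3 - 4)))*(-4 + I*sqrt(74)) = 27880 + ((38 - 21) + (-10 + 2*(-4)*(-1)))*(-4 + I*sqrt(74)) = 27880 + (17 + (-10 + 8))*(-4 + I*sqrt(74)) = 27880 + (17 - 2)*(-4 + I*sqrt(74)) = 27880 + 15*(-4 + I*sqrt(74)) = 27880 + (-60 + 15*I*sqrt(74)) = 27820 + 15*I*sqrt(74)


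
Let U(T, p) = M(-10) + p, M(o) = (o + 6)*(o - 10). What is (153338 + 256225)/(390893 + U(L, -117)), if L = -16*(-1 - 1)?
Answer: 409563/390856 ≈ 1.0479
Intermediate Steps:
L = 32 (L = -16*(-2) = 32)
M(o) = (-10 + o)*(6 + o) (M(o) = (6 + o)*(-10 + o) = (-10 + o)*(6 + o))
U(T, p) = 80 + p (U(T, p) = (-60 + (-10)² - 4*(-10)) + p = (-60 + 100 + 40) + p = 80 + p)
(153338 + 256225)/(390893 + U(L, -117)) = (153338 + 256225)/(390893 + (80 - 117)) = 409563/(390893 - 37) = 409563/390856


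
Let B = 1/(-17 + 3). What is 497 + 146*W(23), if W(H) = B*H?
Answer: 1800/7 ≈ 257.14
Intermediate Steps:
B = -1/14 (B = 1/(-14) = -1/14 ≈ -0.071429)
W(H) = -H/14
497 + 146*W(23) = 497 + 146*(-1/14*23) = 497 + 146*(-23/14) = 497 - 1679/7 = 1800/7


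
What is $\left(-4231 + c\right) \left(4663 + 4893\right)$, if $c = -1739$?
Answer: $-57049320$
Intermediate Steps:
$\left(-4231 + c\right) \left(4663 + 4893\right) = \left(-4231 - 1739\right) \left(4663 + 4893\right) = \left(-5970\right) 9556 = -57049320$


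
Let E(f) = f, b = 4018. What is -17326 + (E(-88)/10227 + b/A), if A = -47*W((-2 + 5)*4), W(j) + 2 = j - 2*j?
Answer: -8325140081/480669 ≈ -17320.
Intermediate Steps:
W(j) = -2 - j (W(j) = -2 + (j - 2*j) = -2 - j)
A = 658 (A = -47*(-2 - (-2 + 5)*4) = -47*(-2 - 3*4) = -47*(-2 - 1*12) = -47*(-2 - 12) = -47*(-14) = 658)
-17326 + (E(-88)/10227 + b/A) = -17326 + (-88/10227 + 4018/658) = -17326 + (-88*1/10227 + 4018*(1/658)) = -17326 + (-88/10227 + 287/47) = -17326 + 2931013/480669 = -8325140081/480669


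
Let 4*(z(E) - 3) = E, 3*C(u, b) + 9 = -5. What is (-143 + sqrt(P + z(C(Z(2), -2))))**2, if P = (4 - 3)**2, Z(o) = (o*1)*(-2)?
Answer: (858 - sqrt(102))**2/36 ≈ 19970.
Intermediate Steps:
Z(o) = -2*o (Z(o) = o*(-2) = -2*o)
C(u, b) = -14/3 (C(u, b) = -3 + (1/3)*(-5) = -3 - 5/3 = -14/3)
z(E) = 3 + E/4
P = 1 (P = 1**2 = 1)
(-143 + sqrt(P + z(C(Z(2), -2))))**2 = (-143 + sqrt(1 + (3 + (1/4)*(-14/3))))**2 = (-143 + sqrt(1 + (3 - 7/6)))**2 = (-143 + sqrt(1 + 11/6))**2 = (-143 + sqrt(17/6))**2 = (-143 + sqrt(102)/6)**2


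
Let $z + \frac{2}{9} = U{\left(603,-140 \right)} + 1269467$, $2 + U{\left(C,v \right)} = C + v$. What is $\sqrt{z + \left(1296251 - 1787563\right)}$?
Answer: $\frac{\sqrt{7007542}}{3} \approx 882.39$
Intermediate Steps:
$U{\left(C,v \right)} = -2 + C + v$ ($U{\left(C,v \right)} = -2 + \left(C + v\right) = -2 + C + v$)
$z = \frac{11429350}{9}$ ($z = - \frac{2}{9} + \left(\left(-2 + 603 - 140\right) + 1269467\right) = - \frac{2}{9} + \left(461 + 1269467\right) = - \frac{2}{9} + 1269928 = \frac{11429350}{9} \approx 1.2699 \cdot 10^{6}$)
$\sqrt{z + \left(1296251 - 1787563\right)} = \sqrt{\frac{11429350}{9} + \left(1296251 - 1787563\right)} = \sqrt{\frac{11429350}{9} - 491312} = \sqrt{\frac{7007542}{9}} = \frac{\sqrt{7007542}}{3}$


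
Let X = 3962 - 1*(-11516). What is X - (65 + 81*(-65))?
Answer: 20678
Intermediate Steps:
X = 15478 (X = 3962 + 11516 = 15478)
X - (65 + 81*(-65)) = 15478 - (65 + 81*(-65)) = 15478 - (65 - 5265) = 15478 - 1*(-5200) = 15478 + 5200 = 20678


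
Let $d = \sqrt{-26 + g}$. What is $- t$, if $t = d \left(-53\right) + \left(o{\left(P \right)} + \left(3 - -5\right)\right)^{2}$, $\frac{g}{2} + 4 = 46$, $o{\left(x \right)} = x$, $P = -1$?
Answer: $-49 + 53 \sqrt{58} \approx 354.64$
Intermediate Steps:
$g = 84$ ($g = -8 + 2 \cdot 46 = -8 + 92 = 84$)
$d = \sqrt{58}$ ($d = \sqrt{-26 + 84} = \sqrt{58} \approx 7.6158$)
$t = 49 - 53 \sqrt{58}$ ($t = \sqrt{58} \left(-53\right) + \left(-1 + \left(3 - -5\right)\right)^{2} = - 53 \sqrt{58} + \left(-1 + \left(3 + 5\right)\right)^{2} = - 53 \sqrt{58} + \left(-1 + 8\right)^{2} = - 53 \sqrt{58} + 7^{2} = - 53 \sqrt{58} + 49 = 49 - 53 \sqrt{58} \approx -354.64$)
$- t = - (49 - 53 \sqrt{58}) = -49 + 53 \sqrt{58}$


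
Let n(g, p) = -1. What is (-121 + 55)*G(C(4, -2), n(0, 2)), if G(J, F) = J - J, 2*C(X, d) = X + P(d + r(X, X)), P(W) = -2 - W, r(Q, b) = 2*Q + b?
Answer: 0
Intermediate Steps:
r(Q, b) = b + 2*Q
C(X, d) = -1 - X - d/2 (C(X, d) = (X + (-2 - (d + (X + 2*X))))/2 = (X + (-2 - (d + 3*X)))/2 = (X + (-2 + (-d - 3*X)))/2 = (X + (-2 - d - 3*X))/2 = (-2 - d - 2*X)/2 = -1 - X - d/2)
G(J, F) = 0
(-121 + 55)*G(C(4, -2), n(0, 2)) = (-121 + 55)*0 = -66*0 = 0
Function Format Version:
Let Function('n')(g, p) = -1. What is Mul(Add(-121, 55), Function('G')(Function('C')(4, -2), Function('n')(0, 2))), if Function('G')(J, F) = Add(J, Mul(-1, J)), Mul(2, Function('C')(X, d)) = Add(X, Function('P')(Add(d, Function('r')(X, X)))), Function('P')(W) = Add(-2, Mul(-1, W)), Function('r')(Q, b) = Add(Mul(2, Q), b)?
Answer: 0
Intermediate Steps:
Function('r')(Q, b) = Add(b, Mul(2, Q))
Function('C')(X, d) = Add(-1, Mul(-1, X), Mul(Rational(-1, 2), d)) (Function('C')(X, d) = Mul(Rational(1, 2), Add(X, Add(-2, Mul(-1, Add(d, Add(X, Mul(2, X))))))) = Mul(Rational(1, 2), Add(X, Add(-2, Mul(-1, Add(d, Mul(3, X)))))) = Mul(Rational(1, 2), Add(X, Add(-2, Add(Mul(-1, d), Mul(-3, X))))) = Mul(Rational(1, 2), Add(X, Add(-2, Mul(-1, d), Mul(-3, X)))) = Mul(Rational(1, 2), Add(-2, Mul(-1, d), Mul(-2, X))) = Add(-1, Mul(-1, X), Mul(Rational(-1, 2), d)))
Function('G')(J, F) = 0
Mul(Add(-121, 55), Function('G')(Function('C')(4, -2), Function('n')(0, 2))) = Mul(Add(-121, 55), 0) = Mul(-66, 0) = 0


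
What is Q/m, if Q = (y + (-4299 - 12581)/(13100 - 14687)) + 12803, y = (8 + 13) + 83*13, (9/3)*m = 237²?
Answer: 22080941/29713401 ≈ 0.74313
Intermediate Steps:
m = 18723 (m = (⅓)*237² = (⅓)*56169 = 18723)
y = 1100 (y = 21 + 1079 = 1100)
Q = 22080941/1587 (Q = (1100 + (-4299 - 12581)/(13100 - 14687)) + 12803 = (1100 - 16880/(-1587)) + 12803 = (1100 - 16880*(-1/1587)) + 12803 = (1100 + 16880/1587) + 12803 = 1762580/1587 + 12803 = 22080941/1587 ≈ 13914.)
Q/m = (22080941/1587)/18723 = (22080941/1587)*(1/18723) = 22080941/29713401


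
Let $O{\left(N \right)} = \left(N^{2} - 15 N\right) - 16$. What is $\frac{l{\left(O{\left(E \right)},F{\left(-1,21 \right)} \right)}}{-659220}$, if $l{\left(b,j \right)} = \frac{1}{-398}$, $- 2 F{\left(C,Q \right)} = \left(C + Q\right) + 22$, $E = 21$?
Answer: $\frac{1}{262369560} \approx 3.8114 \cdot 10^{-9}$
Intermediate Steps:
$F{\left(C,Q \right)} = -11 - \frac{C}{2} - \frac{Q}{2}$ ($F{\left(C,Q \right)} = - \frac{\left(C + Q\right) + 22}{2} = - \frac{22 + C + Q}{2} = -11 - \frac{C}{2} - \frac{Q}{2}$)
$O{\left(N \right)} = -16 + N^{2} - 15 N$
$l{\left(b,j \right)} = - \frac{1}{398}$
$\frac{l{\left(O{\left(E \right)},F{\left(-1,21 \right)} \right)}}{-659220} = - \frac{1}{398 \left(-659220\right)} = \left(- \frac{1}{398}\right) \left(- \frac{1}{659220}\right) = \frac{1}{262369560}$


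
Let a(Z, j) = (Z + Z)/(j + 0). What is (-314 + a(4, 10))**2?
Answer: 2452356/25 ≈ 98094.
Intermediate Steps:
a(Z, j) = 2*Z/j (a(Z, j) = (2*Z)/j = 2*Z/j)
(-314 + a(4, 10))**2 = (-314 + 2*4/10)**2 = (-314 + 2*4*(1/10))**2 = (-314 + 4/5)**2 = (-1566/5)**2 = 2452356/25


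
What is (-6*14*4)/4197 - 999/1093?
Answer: -1520017/1529107 ≈ -0.99406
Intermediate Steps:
(-6*14*4)/4197 - 999/1093 = -84*4*(1/4197) - 999*1/1093 = -336*1/4197 - 999/1093 = -112/1399 - 999/1093 = -1520017/1529107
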